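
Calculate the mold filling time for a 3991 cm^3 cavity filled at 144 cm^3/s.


Formula: t_fill = V_mold / Q_flow
t = 3991 cm^3 / 144 cm^3/s = 27.7153 s

Answer: 27.7153 s


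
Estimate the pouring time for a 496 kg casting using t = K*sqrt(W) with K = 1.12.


Formula: t = K * sqrt(W)
sqrt(W) = sqrt(496) = 22.27106
t = 1.12 * 22.27106 = 24.9436 s


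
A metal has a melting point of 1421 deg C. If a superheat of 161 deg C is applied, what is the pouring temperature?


Formula: T_pour = T_melt + Superheat
T_pour = 1421 + 161 = 1582 deg C


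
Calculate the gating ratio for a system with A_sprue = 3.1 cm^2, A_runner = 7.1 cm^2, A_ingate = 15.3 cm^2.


Sprue:Runner:Ingate = 1 : 7.1/3.1 : 15.3/3.1 = 1:2.29:4.94

Final answer: 1:2.29:4.94


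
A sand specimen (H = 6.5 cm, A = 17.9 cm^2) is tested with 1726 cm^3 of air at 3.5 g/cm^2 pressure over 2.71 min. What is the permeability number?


Formula: Permeability Number P = (V * H) / (p * A * t)
Numerator: V * H = 1726 * 6.5 = 11219.0
Denominator: p * A * t = 3.5 * 17.9 * 2.71 = 169.7815
P = 11219.0 / 169.7815 = 66.0790

Final answer: 66.0790


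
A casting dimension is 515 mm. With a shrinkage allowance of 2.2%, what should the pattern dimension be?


Formula: L_pattern = L_casting * (1 + shrinkage_rate/100)
Shrinkage factor = 1 + 2.2/100 = 1.022
L_pattern = 515 mm * 1.022 = 526.3300 mm

Final answer: 526.3300 mm


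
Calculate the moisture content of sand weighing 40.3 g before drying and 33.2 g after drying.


Formula: MC = (W_wet - W_dry) / W_wet * 100
Water mass = 40.3 - 33.2 = 7.1 g
MC = 7.1 / 40.3 * 100 = 17.6179%

Answer: 17.6179%


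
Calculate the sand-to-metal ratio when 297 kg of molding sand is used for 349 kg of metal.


Formula: Sand-to-Metal Ratio = W_sand / W_metal
Ratio = 297 kg / 349 kg = 0.8510

0.8510


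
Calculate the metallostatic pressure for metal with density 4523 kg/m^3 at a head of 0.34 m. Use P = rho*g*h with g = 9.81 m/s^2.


Formula: P = rho * g * h
rho * g = 4523 * 9.81 = 44370.63 N/m^3
P = 44370.63 * 0.34 = 15086.0142 Pa

Answer: 15086.0142 Pa


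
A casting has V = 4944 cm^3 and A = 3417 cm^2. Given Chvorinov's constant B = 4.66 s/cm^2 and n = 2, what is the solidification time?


Formula: t_s = B * (V/A)^n  (Chvorinov's rule, n=2)
Modulus M = V/A = 4944/3417 = 1.446883 cm
M^2 = 1.446883^2 = 2.093470 cm^2
t_s = 4.66 * 2.093470 = 9.7556 s

Answer: 9.7556 s


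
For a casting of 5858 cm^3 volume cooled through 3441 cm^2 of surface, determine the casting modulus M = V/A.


Formula: Casting Modulus M = V / A
M = 5858 cm^3 / 3441 cm^2 = 1.7024 cm

Final answer: 1.7024 cm


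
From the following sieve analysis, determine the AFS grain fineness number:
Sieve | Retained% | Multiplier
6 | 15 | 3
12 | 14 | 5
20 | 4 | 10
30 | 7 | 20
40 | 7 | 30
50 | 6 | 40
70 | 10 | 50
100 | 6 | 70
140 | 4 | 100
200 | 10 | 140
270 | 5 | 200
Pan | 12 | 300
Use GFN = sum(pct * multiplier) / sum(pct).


Formula: GFN = sum(pct * multiplier) / sum(pct)
sum(pct * multiplier) = 8065
sum(pct) = 100
GFN = 8065 / 100 = 80.65

Answer: 80.65


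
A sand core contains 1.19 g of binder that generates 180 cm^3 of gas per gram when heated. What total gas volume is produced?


Formula: V_gas = W_binder * gas_evolution_rate
V = 1.19 g * 180 cm^3/g = 214.2000 cm^3


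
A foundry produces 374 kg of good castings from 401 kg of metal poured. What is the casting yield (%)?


Formula: Casting Yield = (W_good / W_total) * 100
Yield = (374 kg / 401 kg) * 100 = 93.2668%

Answer: 93.2668%


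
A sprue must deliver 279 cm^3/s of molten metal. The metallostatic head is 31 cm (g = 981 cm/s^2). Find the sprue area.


Formula: v = sqrt(2*g*h), A = Q/v
Velocity: v = sqrt(2 * 981 * 31) = sqrt(60822) = 246.6212 cm/s
Sprue area: A = Q / v = 279 / 246.6212 = 1.1313 cm^2

1.1313 cm^2


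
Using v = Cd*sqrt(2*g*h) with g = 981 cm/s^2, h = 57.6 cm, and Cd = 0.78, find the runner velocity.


Formula: v = Cd * sqrt(2 * g * h)  (Torricelli with discharge coefficient)
2*g*h = 2 * 981 * 57.6 = 113011.2 cm^2/s^2
sqrt(113011.2) = 336.17138 cm/s
v = 0.78 * 336.17138 = 262.2137 cm/s

Answer: 262.2137 cm/s


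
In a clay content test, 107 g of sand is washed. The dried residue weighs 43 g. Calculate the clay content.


Formula: Clay% = (W_total - W_washed) / W_total * 100
Clay mass = 107 - 43 = 64 g
Clay% = 64 / 107 * 100 = 59.8131%

Final answer: 59.8131%


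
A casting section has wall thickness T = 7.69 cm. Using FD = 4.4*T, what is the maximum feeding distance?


Formula: FD = 4.4 * T  (riser feeding-distance rule)
FD = 4.4 * 7.69 cm = 33.8360 cm

33.8360 cm


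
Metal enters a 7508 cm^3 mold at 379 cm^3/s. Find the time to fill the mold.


Formula: t_fill = V_mold / Q_flow
t = 7508 cm^3 / 379 cm^3/s = 19.8100 s

19.8100 s


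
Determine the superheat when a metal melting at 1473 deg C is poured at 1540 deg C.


Formula: Superheat = T_pour - T_melt
Superheat = 1540 - 1473 = 67 deg C

Final answer: 67 deg C


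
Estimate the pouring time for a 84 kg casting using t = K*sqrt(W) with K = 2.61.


Formula: t = K * sqrt(W)
sqrt(W) = sqrt(84) = 9.16515
t = 2.61 * 9.16515 = 23.9210 s

Final answer: 23.9210 s


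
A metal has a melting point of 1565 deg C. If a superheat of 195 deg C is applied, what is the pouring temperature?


Formula: T_pour = T_melt + Superheat
T_pour = 1565 + 195 = 1760 deg C

1760 deg C


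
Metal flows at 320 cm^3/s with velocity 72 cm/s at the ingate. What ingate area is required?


Formula: A_ingate = Q / v  (continuity equation)
A = 320 cm^3/s / 72 cm/s = 4.4444 cm^2


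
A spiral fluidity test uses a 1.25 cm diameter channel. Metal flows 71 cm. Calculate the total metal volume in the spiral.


Formula: V = pi * (d/2)^2 * L  (cylinder volume)
Radius = 1.25/2 = 0.625 cm
V = pi * 0.625^2 * 71 = 87.1301 cm^3


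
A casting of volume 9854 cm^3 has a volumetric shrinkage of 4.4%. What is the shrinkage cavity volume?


Formula: V_shrink = V_casting * shrinkage_pct / 100
V_shrink = 9854 cm^3 * 4.4 / 100 = 433.5760 cm^3


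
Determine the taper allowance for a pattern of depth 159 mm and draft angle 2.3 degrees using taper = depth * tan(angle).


Formula: taper = depth * tan(draft_angle)
tan(2.3 deg) = 0.0401641
taper = 159 mm * 0.0401641 = 6.3861 mm

Final answer: 6.3861 mm


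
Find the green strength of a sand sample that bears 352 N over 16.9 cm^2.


Formula: Compressive Strength = Force / Area
Strength = 352 N / 16.9 cm^2 = 20.8284 N/cm^2

Answer: 20.8284 N/cm^2


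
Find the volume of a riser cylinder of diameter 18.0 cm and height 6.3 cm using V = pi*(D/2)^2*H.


Formula: V = pi * (D/2)^2 * H  (cylinder volume)
Radius = D/2 = 18.0/2 = 9.0 cm
V = pi * 9.0^2 * 6.3 = 1603.1547 cm^3

Answer: 1603.1547 cm^3


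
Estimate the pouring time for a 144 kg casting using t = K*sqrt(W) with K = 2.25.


Formula: t = K * sqrt(W)
sqrt(W) = sqrt(144) = 12.00000
t = 2.25 * 12.00000 = 27.0000 s

Final answer: 27.0000 s


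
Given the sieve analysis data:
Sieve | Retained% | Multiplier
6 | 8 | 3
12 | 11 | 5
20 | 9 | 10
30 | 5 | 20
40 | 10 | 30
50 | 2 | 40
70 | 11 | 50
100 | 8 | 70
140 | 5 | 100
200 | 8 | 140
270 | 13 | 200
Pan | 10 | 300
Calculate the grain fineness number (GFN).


Formula: GFN = sum(pct * multiplier) / sum(pct)
sum(pct * multiplier) = 8979
sum(pct) = 100
GFN = 8979 / 100 = 89.79

Final answer: 89.79


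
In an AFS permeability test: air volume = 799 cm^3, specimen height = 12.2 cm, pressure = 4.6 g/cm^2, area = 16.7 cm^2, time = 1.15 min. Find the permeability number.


Formula: Permeability Number P = (V * H) / (p * A * t)
Numerator: V * H = 799 * 12.2 = 9747.8
Denominator: p * A * t = 4.6 * 16.7 * 1.15 = 88.343
P = 9747.8 / 88.343 = 110.3404

Answer: 110.3404


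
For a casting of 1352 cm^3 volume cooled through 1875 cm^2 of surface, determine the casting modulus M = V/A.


Formula: Casting Modulus M = V / A
M = 1352 cm^3 / 1875 cm^2 = 0.7211 cm

Answer: 0.7211 cm


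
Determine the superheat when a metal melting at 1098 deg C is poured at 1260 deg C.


Formula: Superheat = T_pour - T_melt
Superheat = 1260 - 1098 = 162 deg C

Final answer: 162 deg C


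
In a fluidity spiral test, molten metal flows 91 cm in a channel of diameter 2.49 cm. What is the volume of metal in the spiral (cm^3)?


Formula: V = pi * (d/2)^2 * L  (cylinder volume)
Radius = 2.49/2 = 1.245 cm
V = pi * 1.245^2 * 91 = 443.1288 cm^3

Answer: 443.1288 cm^3


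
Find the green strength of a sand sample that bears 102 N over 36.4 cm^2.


Formula: Compressive Strength = Force / Area
Strength = 102 N / 36.4 cm^2 = 2.8022 N/cm^2


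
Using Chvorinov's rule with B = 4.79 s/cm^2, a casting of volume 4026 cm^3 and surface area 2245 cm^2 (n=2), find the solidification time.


Formula: t_s = B * (V/A)^n  (Chvorinov's rule, n=2)
Modulus M = V/A = 4026/2245 = 1.793318 cm
M^2 = 1.793318^2 = 3.215989 cm^2
t_s = 4.79 * 3.215989 = 15.4046 s


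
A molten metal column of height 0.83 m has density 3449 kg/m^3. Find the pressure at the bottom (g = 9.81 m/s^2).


Formula: P = rho * g * h
rho * g = 3449 * 9.81 = 33834.69 N/m^3
P = 33834.69 * 0.83 = 28082.7927 Pa

Answer: 28082.7927 Pa


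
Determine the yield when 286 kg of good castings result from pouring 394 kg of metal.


Formula: Casting Yield = (W_good / W_total) * 100
Yield = (286 kg / 394 kg) * 100 = 72.5888%

72.5888%


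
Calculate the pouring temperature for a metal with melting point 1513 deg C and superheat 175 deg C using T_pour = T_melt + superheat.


Formula: T_pour = T_melt + Superheat
T_pour = 1513 + 175 = 1688 deg C

Final answer: 1688 deg C


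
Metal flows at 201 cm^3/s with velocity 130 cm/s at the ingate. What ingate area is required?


Formula: A_ingate = Q / v  (continuity equation)
A = 201 cm^3/s / 130 cm/s = 1.5462 cm^2

1.5462 cm^2


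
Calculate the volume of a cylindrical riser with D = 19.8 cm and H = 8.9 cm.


Formula: V = pi * (D/2)^2 * H  (cylinder volume)
Radius = D/2 = 19.8/2 = 9.9 cm
V = pi * 9.9^2 * 8.9 = 2740.3767 cm^3

Answer: 2740.3767 cm^3


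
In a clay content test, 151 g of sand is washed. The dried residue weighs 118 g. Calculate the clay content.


Formula: Clay% = (W_total - W_washed) / W_total * 100
Clay mass = 151 - 118 = 33 g
Clay% = 33 / 151 * 100 = 21.8543%

Answer: 21.8543%


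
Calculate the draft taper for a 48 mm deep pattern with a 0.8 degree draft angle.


Formula: taper = depth * tan(draft_angle)
tan(0.8 deg) = 0.0139635
taper = 48 mm * 0.0139635 = 0.6702 mm

Final answer: 0.6702 mm


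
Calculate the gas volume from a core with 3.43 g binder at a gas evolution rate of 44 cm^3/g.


Formula: V_gas = W_binder * gas_evolution_rate
V = 3.43 g * 44 cm^3/g = 150.9200 cm^3

150.9200 cm^3


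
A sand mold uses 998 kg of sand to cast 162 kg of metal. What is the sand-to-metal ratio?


Formula: Sand-to-Metal Ratio = W_sand / W_metal
Ratio = 998 kg / 162 kg = 6.1605

Answer: 6.1605


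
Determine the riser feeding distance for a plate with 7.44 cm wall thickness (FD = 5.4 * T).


Formula: FD = 5.4 * T  (riser feeding-distance rule)
FD = 5.4 * 7.44 cm = 40.1760 cm

Final answer: 40.1760 cm


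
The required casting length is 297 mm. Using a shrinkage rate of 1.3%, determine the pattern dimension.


Formula: L_pattern = L_casting * (1 + shrinkage_rate/100)
Shrinkage factor = 1 + 1.3/100 = 1.013
L_pattern = 297 mm * 1.013 = 300.8610 mm

Answer: 300.8610 mm


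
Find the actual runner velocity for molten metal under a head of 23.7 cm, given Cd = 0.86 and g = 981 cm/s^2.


Formula: v = Cd * sqrt(2 * g * h)  (Torricelli with discharge coefficient)
2*g*h = 2 * 981 * 23.7 = 46499.4 cm^2/s^2
sqrt(46499.4) = 215.63720 cm/s
v = 0.86 * 215.63720 = 185.4480 cm/s

185.4480 cm/s


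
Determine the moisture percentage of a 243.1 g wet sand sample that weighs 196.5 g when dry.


Formula: MC = (W_wet - W_dry) / W_wet * 100
Water mass = 243.1 - 196.5 = 46.6 g
MC = 46.6 / 243.1 * 100 = 19.1691%


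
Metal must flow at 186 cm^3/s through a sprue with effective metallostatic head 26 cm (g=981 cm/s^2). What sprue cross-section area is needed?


Formula: v = sqrt(2*g*h), A = Q/v
Velocity: v = sqrt(2 * 981 * 26) = sqrt(51012) = 225.8584 cm/s
Sprue area: A = Q / v = 186 / 225.8584 = 0.8235 cm^2

0.8235 cm^2


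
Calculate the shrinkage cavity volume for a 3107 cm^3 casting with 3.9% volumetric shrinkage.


Formula: V_shrink = V_casting * shrinkage_pct / 100
V_shrink = 3107 cm^3 * 3.9 / 100 = 121.1730 cm^3

121.1730 cm^3


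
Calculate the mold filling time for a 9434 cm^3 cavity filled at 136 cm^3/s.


Formula: t_fill = V_mold / Q_flow
t = 9434 cm^3 / 136 cm^3/s = 69.3676 s

Final answer: 69.3676 s


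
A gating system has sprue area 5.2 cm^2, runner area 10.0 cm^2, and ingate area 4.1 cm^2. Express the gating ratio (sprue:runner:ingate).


Sprue:Runner:Ingate = 1 : 10.0/5.2 : 4.1/5.2 = 1:1.92:0.79

Answer: 1:1.92:0.79


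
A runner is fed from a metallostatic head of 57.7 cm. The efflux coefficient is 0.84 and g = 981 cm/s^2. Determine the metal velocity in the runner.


Formula: v = Cd * sqrt(2 * g * h)  (Torricelli with discharge coefficient)
2*g*h = 2 * 981 * 57.7 = 113207.4 cm^2/s^2
sqrt(113207.4) = 336.46307 cm/s
v = 0.84 * 336.46307 = 282.6290 cm/s


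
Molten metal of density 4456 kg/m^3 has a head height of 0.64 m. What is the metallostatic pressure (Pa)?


Formula: P = rho * g * h
rho * g = 4456 * 9.81 = 43713.36 N/m^3
P = 43713.36 * 0.64 = 27976.5504 Pa

Answer: 27976.5504 Pa


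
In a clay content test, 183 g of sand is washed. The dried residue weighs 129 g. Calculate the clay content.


Formula: Clay% = (W_total - W_washed) / W_total * 100
Clay mass = 183 - 129 = 54 g
Clay% = 54 / 183 * 100 = 29.5082%

Answer: 29.5082%


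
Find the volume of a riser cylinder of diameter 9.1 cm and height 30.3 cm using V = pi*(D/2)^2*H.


Formula: V = pi * (D/2)^2 * H  (cylinder volume)
Radius = D/2 = 9.1/2 = 4.55 cm
V = pi * 4.55^2 * 30.3 = 1970.6763 cm^3

Answer: 1970.6763 cm^3


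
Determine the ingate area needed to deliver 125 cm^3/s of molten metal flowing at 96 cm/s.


Formula: A_ingate = Q / v  (continuity equation)
A = 125 cm^3/s / 96 cm/s = 1.3021 cm^2

1.3021 cm^2


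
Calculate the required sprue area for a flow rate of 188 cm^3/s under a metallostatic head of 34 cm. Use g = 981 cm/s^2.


Formula: v = sqrt(2*g*h), A = Q/v
Velocity: v = sqrt(2 * 981 * 34) = sqrt(66708) = 258.2789 cm/s
Sprue area: A = Q / v = 188 / 258.2789 = 0.7279 cm^2

Final answer: 0.7279 cm^2


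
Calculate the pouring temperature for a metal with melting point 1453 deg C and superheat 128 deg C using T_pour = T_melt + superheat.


Formula: T_pour = T_melt + Superheat
T_pour = 1453 + 128 = 1581 deg C

1581 deg C


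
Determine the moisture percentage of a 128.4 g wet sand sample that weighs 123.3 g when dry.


Formula: MC = (W_wet - W_dry) / W_wet * 100
Water mass = 128.4 - 123.3 = 5.1 g
MC = 5.1 / 128.4 * 100 = 3.9720%

Final answer: 3.9720%


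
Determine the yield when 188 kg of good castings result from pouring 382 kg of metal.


Formula: Casting Yield = (W_good / W_total) * 100
Yield = (188 kg / 382 kg) * 100 = 49.2147%


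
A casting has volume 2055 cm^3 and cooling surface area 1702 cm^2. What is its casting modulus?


Formula: Casting Modulus M = V / A
M = 2055 cm^3 / 1702 cm^2 = 1.2074 cm

Final answer: 1.2074 cm


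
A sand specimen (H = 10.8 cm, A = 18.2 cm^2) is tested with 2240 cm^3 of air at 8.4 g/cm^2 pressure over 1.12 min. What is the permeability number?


Formula: Permeability Number P = (V * H) / (p * A * t)
Numerator: V * H = 2240 * 10.8 = 24192.0
Denominator: p * A * t = 8.4 * 18.2 * 1.12 = 171.2256
P = 24192.0 / 171.2256 = 141.2873


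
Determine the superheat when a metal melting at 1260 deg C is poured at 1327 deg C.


Formula: Superheat = T_pour - T_melt
Superheat = 1327 - 1260 = 67 deg C

Final answer: 67 deg C


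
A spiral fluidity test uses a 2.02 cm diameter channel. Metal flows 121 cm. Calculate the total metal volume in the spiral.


Formula: V = pi * (d/2)^2 * L  (cylinder volume)
Radius = 2.02/2 = 1.01 cm
V = pi * 1.01^2 * 121 = 387.7734 cm^3

Final answer: 387.7734 cm^3


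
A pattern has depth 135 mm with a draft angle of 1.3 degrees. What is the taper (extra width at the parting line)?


Formula: taper = depth * tan(draft_angle)
tan(1.3 deg) = 0.0226932
taper = 135 mm * 0.0226932 = 3.0636 mm


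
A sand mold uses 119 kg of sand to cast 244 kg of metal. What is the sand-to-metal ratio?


Formula: Sand-to-Metal Ratio = W_sand / W_metal
Ratio = 119 kg / 244 kg = 0.4877


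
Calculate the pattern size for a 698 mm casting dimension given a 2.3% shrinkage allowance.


Formula: L_pattern = L_casting * (1 + shrinkage_rate/100)
Shrinkage factor = 1 + 2.3/100 = 1.023
L_pattern = 698 mm * 1.023 = 714.0540 mm


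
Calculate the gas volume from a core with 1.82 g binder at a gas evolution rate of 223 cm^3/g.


Formula: V_gas = W_binder * gas_evolution_rate
V = 1.82 g * 223 cm^3/g = 405.8600 cm^3

405.8600 cm^3


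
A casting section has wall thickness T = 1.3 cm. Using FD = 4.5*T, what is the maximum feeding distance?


Formula: FD = 4.5 * T  (riser feeding-distance rule)
FD = 4.5 * 1.3 cm = 5.8500 cm

Answer: 5.8500 cm


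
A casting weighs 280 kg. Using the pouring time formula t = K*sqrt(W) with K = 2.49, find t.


Formula: t = K * sqrt(W)
sqrt(W) = sqrt(280) = 16.73320
t = 2.49 * 16.73320 = 41.6657 s

41.6657 s


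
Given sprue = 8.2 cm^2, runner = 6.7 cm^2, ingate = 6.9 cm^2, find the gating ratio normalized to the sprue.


Sprue:Runner:Ingate = 1 : 6.7/8.2 : 6.9/8.2 = 1:0.82:0.84

Answer: 1:0.82:0.84


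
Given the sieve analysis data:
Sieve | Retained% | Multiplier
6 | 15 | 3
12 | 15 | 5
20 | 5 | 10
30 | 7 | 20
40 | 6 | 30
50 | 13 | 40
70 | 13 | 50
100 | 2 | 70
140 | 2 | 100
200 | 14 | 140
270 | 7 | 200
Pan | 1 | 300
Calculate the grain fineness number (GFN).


Formula: GFN = sum(pct * multiplier) / sum(pct)
sum(pct * multiplier) = 5660
sum(pct) = 100
GFN = 5660 / 100 = 56.60

56.60


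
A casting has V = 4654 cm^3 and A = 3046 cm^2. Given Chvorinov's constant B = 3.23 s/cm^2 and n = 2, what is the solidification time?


Formula: t_s = B * (V/A)^n  (Chvorinov's rule, n=2)
Modulus M = V/A = 4654/3046 = 1.527905 cm
M^2 = 1.527905^2 = 2.334494 cm^2
t_s = 3.23 * 2.334494 = 7.5404 s

Answer: 7.5404 s


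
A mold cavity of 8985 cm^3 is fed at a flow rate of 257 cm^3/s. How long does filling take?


Formula: t_fill = V_mold / Q_flow
t = 8985 cm^3 / 257 cm^3/s = 34.9611 s


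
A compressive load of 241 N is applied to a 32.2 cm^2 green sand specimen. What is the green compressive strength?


Formula: Compressive Strength = Force / Area
Strength = 241 N / 32.2 cm^2 = 7.4845 N/cm^2

Final answer: 7.4845 N/cm^2


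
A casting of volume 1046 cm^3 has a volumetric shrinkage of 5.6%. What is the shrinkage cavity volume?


Formula: V_shrink = V_casting * shrinkage_pct / 100
V_shrink = 1046 cm^3 * 5.6 / 100 = 58.5760 cm^3

Final answer: 58.5760 cm^3


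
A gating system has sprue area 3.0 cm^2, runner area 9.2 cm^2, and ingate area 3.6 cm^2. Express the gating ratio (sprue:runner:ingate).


Sprue:Runner:Ingate = 1 : 9.2/3.0 : 3.6/3.0 = 1:3.07:1.20

Final answer: 1:3.07:1.20


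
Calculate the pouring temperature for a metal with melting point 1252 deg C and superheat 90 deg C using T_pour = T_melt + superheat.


Formula: T_pour = T_melt + Superheat
T_pour = 1252 + 90 = 1342 deg C

1342 deg C


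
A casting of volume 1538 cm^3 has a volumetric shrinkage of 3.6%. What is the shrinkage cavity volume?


Formula: V_shrink = V_casting * shrinkage_pct / 100
V_shrink = 1538 cm^3 * 3.6 / 100 = 55.3680 cm^3

55.3680 cm^3


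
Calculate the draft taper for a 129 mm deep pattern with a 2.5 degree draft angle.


Formula: taper = depth * tan(draft_angle)
tan(2.5 deg) = 0.0436609
taper = 129 mm * 0.0436609 = 5.6323 mm

Final answer: 5.6323 mm


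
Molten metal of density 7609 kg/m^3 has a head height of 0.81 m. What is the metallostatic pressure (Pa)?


Formula: P = rho * g * h
rho * g = 7609 * 9.81 = 74644.29 N/m^3
P = 74644.29 * 0.81 = 60461.8749 Pa

Answer: 60461.8749 Pa


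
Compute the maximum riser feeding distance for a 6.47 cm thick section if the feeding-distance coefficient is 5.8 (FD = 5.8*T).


Formula: FD = 5.8 * T  (riser feeding-distance rule)
FD = 5.8 * 6.47 cm = 37.5260 cm

Final answer: 37.5260 cm


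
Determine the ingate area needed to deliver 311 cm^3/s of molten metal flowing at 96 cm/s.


Formula: A_ingate = Q / v  (continuity equation)
A = 311 cm^3/s / 96 cm/s = 3.2396 cm^2


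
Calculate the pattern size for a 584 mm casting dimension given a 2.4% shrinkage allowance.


Formula: L_pattern = L_casting * (1 + shrinkage_rate/100)
Shrinkage factor = 1 + 2.4/100 = 1.024
L_pattern = 584 mm * 1.024 = 598.0160 mm

Answer: 598.0160 mm


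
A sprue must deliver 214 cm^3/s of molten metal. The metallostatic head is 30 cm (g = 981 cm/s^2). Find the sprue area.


Formula: v = sqrt(2*g*h), A = Q/v
Velocity: v = sqrt(2 * 981 * 30) = sqrt(58860) = 242.6108 cm/s
Sprue area: A = Q / v = 214 / 242.6108 = 0.8821 cm^2

Answer: 0.8821 cm^2


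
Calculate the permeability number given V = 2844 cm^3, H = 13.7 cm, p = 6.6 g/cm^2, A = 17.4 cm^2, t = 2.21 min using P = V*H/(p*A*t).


Formula: Permeability Number P = (V * H) / (p * A * t)
Numerator: V * H = 2844 * 13.7 = 38962.8
Denominator: p * A * t = 6.6 * 17.4 * 2.21 = 253.7964
P = 38962.8 / 253.7964 = 153.5199

Final answer: 153.5199


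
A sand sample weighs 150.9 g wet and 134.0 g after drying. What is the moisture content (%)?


Formula: MC = (W_wet - W_dry) / W_wet * 100
Water mass = 150.9 - 134.0 = 16.9 g
MC = 16.9 / 150.9 * 100 = 11.1995%

Answer: 11.1995%


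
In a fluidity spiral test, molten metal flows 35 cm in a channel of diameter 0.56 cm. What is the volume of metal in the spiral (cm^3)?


Formula: V = pi * (d/2)^2 * L  (cylinder volume)
Radius = 0.56/2 = 0.28 cm
V = pi * 0.28^2 * 35 = 8.6205 cm^3

Answer: 8.6205 cm^3


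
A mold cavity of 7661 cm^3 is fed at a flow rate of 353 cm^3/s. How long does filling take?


Formula: t_fill = V_mold / Q_flow
t = 7661 cm^3 / 353 cm^3/s = 21.7025 s

Final answer: 21.7025 s


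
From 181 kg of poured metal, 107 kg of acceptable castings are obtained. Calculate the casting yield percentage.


Formula: Casting Yield = (W_good / W_total) * 100
Yield = (107 kg / 181 kg) * 100 = 59.1160%


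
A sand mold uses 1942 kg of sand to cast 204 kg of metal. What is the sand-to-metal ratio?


Formula: Sand-to-Metal Ratio = W_sand / W_metal
Ratio = 1942 kg / 204 kg = 9.5196

Answer: 9.5196


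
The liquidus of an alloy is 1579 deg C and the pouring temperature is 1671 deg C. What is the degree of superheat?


Formula: Superheat = T_pour - T_melt
Superheat = 1671 - 1579 = 92 deg C

Answer: 92 deg C


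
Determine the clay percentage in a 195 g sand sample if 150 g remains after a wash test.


Formula: Clay% = (W_total - W_washed) / W_total * 100
Clay mass = 195 - 150 = 45 g
Clay% = 45 / 195 * 100 = 23.0769%


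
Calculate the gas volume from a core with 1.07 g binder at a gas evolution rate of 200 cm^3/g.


Formula: V_gas = W_binder * gas_evolution_rate
V = 1.07 g * 200 cm^3/g = 214.0000 cm^3

Answer: 214.0000 cm^3


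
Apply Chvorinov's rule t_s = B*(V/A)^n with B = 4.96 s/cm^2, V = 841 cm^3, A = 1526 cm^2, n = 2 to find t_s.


Formula: t_s = B * (V/A)^n  (Chvorinov's rule, n=2)
Modulus M = V/A = 841/1526 = 0.551114 cm
M^2 = 0.551114^2 = 0.303727 cm^2
t_s = 4.96 * 0.303727 = 1.5065 s

1.5065 s


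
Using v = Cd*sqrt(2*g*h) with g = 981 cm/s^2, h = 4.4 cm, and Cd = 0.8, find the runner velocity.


Formula: v = Cd * sqrt(2 * g * h)  (Torricelli with discharge coefficient)
2*g*h = 2 * 981 * 4.4 = 8632.8 cm^2/s^2
sqrt(8632.8) = 92.91286 cm/s
v = 0.8 * 92.91286 = 74.3303 cm/s


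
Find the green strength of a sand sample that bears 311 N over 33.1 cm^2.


Formula: Compressive Strength = Force / Area
Strength = 311 N / 33.1 cm^2 = 9.3958 N/cm^2

9.3958 N/cm^2


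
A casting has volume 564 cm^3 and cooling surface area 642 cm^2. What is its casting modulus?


Formula: Casting Modulus M = V / A
M = 564 cm^3 / 642 cm^2 = 0.8785 cm

Final answer: 0.8785 cm


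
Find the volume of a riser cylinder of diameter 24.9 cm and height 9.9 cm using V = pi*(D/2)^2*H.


Formula: V = pi * (D/2)^2 * H  (cylinder volume)
Radius = D/2 = 24.9/2 = 12.45 cm
V = pi * 12.45^2 * 9.9 = 4820.8517 cm^3

4820.8517 cm^3


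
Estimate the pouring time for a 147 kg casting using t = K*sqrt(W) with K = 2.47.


Formula: t = K * sqrt(W)
sqrt(W) = sqrt(147) = 12.12436
t = 2.47 * 12.12436 = 29.9472 s

Final answer: 29.9472 s


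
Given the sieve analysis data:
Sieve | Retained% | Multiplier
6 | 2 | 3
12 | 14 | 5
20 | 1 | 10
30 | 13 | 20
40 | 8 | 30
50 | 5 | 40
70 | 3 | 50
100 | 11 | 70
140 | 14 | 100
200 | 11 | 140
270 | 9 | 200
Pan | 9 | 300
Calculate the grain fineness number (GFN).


Formula: GFN = sum(pct * multiplier) / sum(pct)
sum(pct * multiplier) = 9146
sum(pct) = 100
GFN = 9146 / 100 = 91.46

Final answer: 91.46


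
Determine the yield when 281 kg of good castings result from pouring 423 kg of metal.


Formula: Casting Yield = (W_good / W_total) * 100
Yield = (281 kg / 423 kg) * 100 = 66.4303%

Final answer: 66.4303%


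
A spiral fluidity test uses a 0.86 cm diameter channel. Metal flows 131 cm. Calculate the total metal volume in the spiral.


Formula: V = pi * (d/2)^2 * L  (cylinder volume)
Radius = 0.86/2 = 0.43 cm
V = pi * 0.43^2 * 131 = 76.0953 cm^3


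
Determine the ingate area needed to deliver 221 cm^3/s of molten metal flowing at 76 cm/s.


Formula: A_ingate = Q / v  (continuity equation)
A = 221 cm^3/s / 76 cm/s = 2.9079 cm^2

2.9079 cm^2


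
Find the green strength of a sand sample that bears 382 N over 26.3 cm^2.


Formula: Compressive Strength = Force / Area
Strength = 382 N / 26.3 cm^2 = 14.5247 N/cm^2

14.5247 N/cm^2


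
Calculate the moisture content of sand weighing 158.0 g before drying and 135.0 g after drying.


Formula: MC = (W_wet - W_dry) / W_wet * 100
Water mass = 158.0 - 135.0 = 23.0 g
MC = 23.0 / 158.0 * 100 = 14.5570%

14.5570%


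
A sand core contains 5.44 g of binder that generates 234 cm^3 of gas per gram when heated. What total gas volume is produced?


Formula: V_gas = W_binder * gas_evolution_rate
V = 5.44 g * 234 cm^3/g = 1272.9600 cm^3

Answer: 1272.9600 cm^3


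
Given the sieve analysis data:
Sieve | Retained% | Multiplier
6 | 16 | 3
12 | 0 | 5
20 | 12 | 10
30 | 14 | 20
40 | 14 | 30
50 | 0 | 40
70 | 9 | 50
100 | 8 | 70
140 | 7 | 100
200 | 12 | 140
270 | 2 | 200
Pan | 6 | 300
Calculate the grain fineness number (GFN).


Formula: GFN = sum(pct * multiplier) / sum(pct)
sum(pct * multiplier) = 6458
sum(pct) = 100
GFN = 6458 / 100 = 64.58

Final answer: 64.58


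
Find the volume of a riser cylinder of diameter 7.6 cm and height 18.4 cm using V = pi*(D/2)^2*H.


Formula: V = pi * (D/2)^2 * H  (cylinder volume)
Radius = D/2 = 7.6/2 = 3.8 cm
V = pi * 3.8^2 * 18.4 = 834.7086 cm^3

Final answer: 834.7086 cm^3


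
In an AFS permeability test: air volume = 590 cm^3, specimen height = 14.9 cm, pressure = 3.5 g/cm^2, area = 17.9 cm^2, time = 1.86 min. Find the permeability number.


Formula: Permeability Number P = (V * H) / (p * A * t)
Numerator: V * H = 590 * 14.9 = 8791.0
Denominator: p * A * t = 3.5 * 17.9 * 1.86 = 116.529
P = 8791.0 / 116.529 = 75.4404

Answer: 75.4404


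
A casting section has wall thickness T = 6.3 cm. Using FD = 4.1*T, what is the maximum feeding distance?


Formula: FD = 4.1 * T  (riser feeding-distance rule)
FD = 4.1 * 6.3 cm = 25.8300 cm

25.8300 cm


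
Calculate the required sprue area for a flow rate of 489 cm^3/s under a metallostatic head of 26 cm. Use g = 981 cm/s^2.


Formula: v = sqrt(2*g*h), A = Q/v
Velocity: v = sqrt(2 * 981 * 26) = sqrt(51012) = 225.8584 cm/s
Sprue area: A = Q / v = 489 / 225.8584 = 2.1651 cm^2


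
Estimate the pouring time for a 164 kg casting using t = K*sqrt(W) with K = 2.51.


Formula: t = K * sqrt(W)
sqrt(W) = sqrt(164) = 12.80625
t = 2.51 * 12.80625 = 32.1437 s

Final answer: 32.1437 s


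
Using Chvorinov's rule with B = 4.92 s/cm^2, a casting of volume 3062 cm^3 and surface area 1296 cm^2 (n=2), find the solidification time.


Formula: t_s = B * (V/A)^n  (Chvorinov's rule, n=2)
Modulus M = V/A = 3062/1296 = 2.362654 cm
M^2 = 2.362654^2 = 5.582134 cm^2
t_s = 4.92 * 5.582134 = 27.4641 s

Final answer: 27.4641 s


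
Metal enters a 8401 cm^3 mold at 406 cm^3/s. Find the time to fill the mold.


Formula: t_fill = V_mold / Q_flow
t = 8401 cm^3 / 406 cm^3/s = 20.6921 s


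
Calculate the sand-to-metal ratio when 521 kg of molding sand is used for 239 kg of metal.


Formula: Sand-to-Metal Ratio = W_sand / W_metal
Ratio = 521 kg / 239 kg = 2.1799

Answer: 2.1799


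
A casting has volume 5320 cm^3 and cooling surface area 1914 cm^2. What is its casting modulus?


Formula: Casting Modulus M = V / A
M = 5320 cm^3 / 1914 cm^2 = 2.7795 cm

Answer: 2.7795 cm


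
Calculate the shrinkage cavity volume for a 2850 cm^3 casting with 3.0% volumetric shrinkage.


Formula: V_shrink = V_casting * shrinkage_pct / 100
V_shrink = 2850 cm^3 * 3.0 / 100 = 85.5000 cm^3

Answer: 85.5000 cm^3


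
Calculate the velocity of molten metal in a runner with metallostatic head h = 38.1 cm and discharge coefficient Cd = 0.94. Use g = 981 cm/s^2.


Formula: v = Cd * sqrt(2 * g * h)  (Torricelli with discharge coefficient)
2*g*h = 2 * 981 * 38.1 = 74752.2 cm^2/s^2
sqrt(74752.2) = 273.40849 cm/s
v = 0.94 * 273.40849 = 257.0040 cm/s


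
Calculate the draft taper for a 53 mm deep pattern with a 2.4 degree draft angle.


Formula: taper = depth * tan(draft_angle)
tan(2.4 deg) = 0.0419124
taper = 53 mm * 0.0419124 = 2.2214 mm


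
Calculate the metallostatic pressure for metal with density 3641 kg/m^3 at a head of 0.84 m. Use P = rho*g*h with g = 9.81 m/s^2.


Formula: P = rho * g * h
rho * g = 3641 * 9.81 = 35718.21 N/m^3
P = 35718.21 * 0.84 = 30003.2964 Pa

Final answer: 30003.2964 Pa


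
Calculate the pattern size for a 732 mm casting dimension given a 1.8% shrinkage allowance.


Formula: L_pattern = L_casting * (1 + shrinkage_rate/100)
Shrinkage factor = 1 + 1.8/100 = 1.018
L_pattern = 732 mm * 1.018 = 745.1760 mm

Answer: 745.1760 mm


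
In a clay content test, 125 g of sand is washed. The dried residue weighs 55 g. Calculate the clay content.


Formula: Clay% = (W_total - W_washed) / W_total * 100
Clay mass = 125 - 55 = 70 g
Clay% = 70 / 125 * 100 = 56.0000%

Answer: 56.0000%


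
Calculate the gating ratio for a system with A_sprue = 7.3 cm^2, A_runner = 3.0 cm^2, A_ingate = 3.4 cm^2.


Sprue:Runner:Ingate = 1 : 3.0/7.3 : 3.4/7.3 = 1:0.41:0.47


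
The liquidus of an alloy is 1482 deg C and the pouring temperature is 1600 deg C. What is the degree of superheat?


Formula: Superheat = T_pour - T_melt
Superheat = 1600 - 1482 = 118 deg C

118 deg C


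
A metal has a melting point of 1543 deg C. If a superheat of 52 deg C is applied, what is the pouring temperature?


Formula: T_pour = T_melt + Superheat
T_pour = 1543 + 52 = 1595 deg C

Final answer: 1595 deg C


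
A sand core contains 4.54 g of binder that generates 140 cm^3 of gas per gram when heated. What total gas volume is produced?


Formula: V_gas = W_binder * gas_evolution_rate
V = 4.54 g * 140 cm^3/g = 635.6000 cm^3

635.6000 cm^3


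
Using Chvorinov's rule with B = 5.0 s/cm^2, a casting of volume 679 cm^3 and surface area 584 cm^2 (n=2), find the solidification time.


Formula: t_s = B * (V/A)^n  (Chvorinov's rule, n=2)
Modulus M = V/A = 679/584 = 1.162671 cm
M^2 = 1.162671^2 = 1.351804 cm^2
t_s = 5.0 * 1.351804 = 6.7590 s

Final answer: 6.7590 s


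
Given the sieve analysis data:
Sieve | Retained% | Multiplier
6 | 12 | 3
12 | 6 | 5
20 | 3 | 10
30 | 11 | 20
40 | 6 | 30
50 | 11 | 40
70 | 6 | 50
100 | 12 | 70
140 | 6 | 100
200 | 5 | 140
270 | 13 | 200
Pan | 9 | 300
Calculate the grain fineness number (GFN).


Formula: GFN = sum(pct * multiplier) / sum(pct)
sum(pct * multiplier) = 8676
sum(pct) = 100
GFN = 8676 / 100 = 86.76

Answer: 86.76


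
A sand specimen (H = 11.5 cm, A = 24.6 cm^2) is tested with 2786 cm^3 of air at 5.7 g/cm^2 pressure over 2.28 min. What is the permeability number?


Formula: Permeability Number P = (V * H) / (p * A * t)
Numerator: V * H = 2786 * 11.5 = 32039.0
Denominator: p * A * t = 5.7 * 24.6 * 2.28 = 319.7016
P = 32039.0 / 319.7016 = 100.2153

Answer: 100.2153


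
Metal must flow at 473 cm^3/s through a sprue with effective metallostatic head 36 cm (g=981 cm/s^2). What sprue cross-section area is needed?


Formula: v = sqrt(2*g*h), A = Q/v
Velocity: v = sqrt(2 * 981 * 36) = sqrt(70632) = 265.7668 cm/s
Sprue area: A = Q / v = 473 / 265.7668 = 1.7798 cm^2

Final answer: 1.7798 cm^2


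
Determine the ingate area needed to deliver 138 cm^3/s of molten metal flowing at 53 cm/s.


Formula: A_ingate = Q / v  (continuity equation)
A = 138 cm^3/s / 53 cm/s = 2.6038 cm^2


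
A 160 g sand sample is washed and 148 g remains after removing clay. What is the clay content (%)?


Formula: Clay% = (W_total - W_washed) / W_total * 100
Clay mass = 160 - 148 = 12 g
Clay% = 12 / 160 * 100 = 7.5000%

7.5000%


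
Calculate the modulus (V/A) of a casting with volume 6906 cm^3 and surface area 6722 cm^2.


Formula: Casting Modulus M = V / A
M = 6906 cm^3 / 6722 cm^2 = 1.0274 cm


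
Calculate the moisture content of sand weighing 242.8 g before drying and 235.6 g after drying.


Formula: MC = (W_wet - W_dry) / W_wet * 100
Water mass = 242.8 - 235.6 = 7.2 g
MC = 7.2 / 242.8 * 100 = 2.9654%

Answer: 2.9654%


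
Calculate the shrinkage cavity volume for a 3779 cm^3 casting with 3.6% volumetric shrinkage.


Formula: V_shrink = V_casting * shrinkage_pct / 100
V_shrink = 3779 cm^3 * 3.6 / 100 = 136.0440 cm^3

136.0440 cm^3


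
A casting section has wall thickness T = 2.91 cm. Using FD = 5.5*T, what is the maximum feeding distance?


Formula: FD = 5.5 * T  (riser feeding-distance rule)
FD = 5.5 * 2.91 cm = 16.0050 cm

16.0050 cm


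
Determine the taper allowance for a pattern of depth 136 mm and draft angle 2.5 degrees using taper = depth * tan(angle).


Formula: taper = depth * tan(draft_angle)
tan(2.5 deg) = 0.0436609
taper = 136 mm * 0.0436609 = 5.9379 mm


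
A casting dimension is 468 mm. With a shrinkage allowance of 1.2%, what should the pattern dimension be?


Formula: L_pattern = L_casting * (1 + shrinkage_rate/100)
Shrinkage factor = 1 + 1.2/100 = 1.012
L_pattern = 468 mm * 1.012 = 473.6160 mm

Final answer: 473.6160 mm


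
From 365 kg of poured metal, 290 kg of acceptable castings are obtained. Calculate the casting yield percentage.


Formula: Casting Yield = (W_good / W_total) * 100
Yield = (290 kg / 365 kg) * 100 = 79.4521%


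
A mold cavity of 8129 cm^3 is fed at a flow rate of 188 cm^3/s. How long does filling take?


Formula: t_fill = V_mold / Q_flow
t = 8129 cm^3 / 188 cm^3/s = 43.2394 s

Final answer: 43.2394 s


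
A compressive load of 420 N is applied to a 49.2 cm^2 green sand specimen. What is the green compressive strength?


Formula: Compressive Strength = Force / Area
Strength = 420 N / 49.2 cm^2 = 8.5366 N/cm^2


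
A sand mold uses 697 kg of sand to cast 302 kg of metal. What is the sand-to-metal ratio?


Formula: Sand-to-Metal Ratio = W_sand / W_metal
Ratio = 697 kg / 302 kg = 2.3079

Answer: 2.3079


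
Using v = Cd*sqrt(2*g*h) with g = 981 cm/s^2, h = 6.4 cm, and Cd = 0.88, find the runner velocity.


Formula: v = Cd * sqrt(2 * g * h)  (Torricelli with discharge coefficient)
2*g*h = 2 * 981 * 6.4 = 12556.8 cm^2/s^2
sqrt(12556.8) = 112.05713 cm/s
v = 0.88 * 112.05713 = 98.6103 cm/s

Answer: 98.6103 cm/s


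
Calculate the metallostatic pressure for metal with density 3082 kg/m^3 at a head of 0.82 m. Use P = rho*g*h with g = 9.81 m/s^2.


Formula: P = rho * g * h
rho * g = 3082 * 9.81 = 30234.42 N/m^3
P = 30234.42 * 0.82 = 24792.2244 Pa

Answer: 24792.2244 Pa


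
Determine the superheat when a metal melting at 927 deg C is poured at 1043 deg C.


Formula: Superheat = T_pour - T_melt
Superheat = 1043 - 927 = 116 deg C

116 deg C


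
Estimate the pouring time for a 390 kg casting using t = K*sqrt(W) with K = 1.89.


Formula: t = K * sqrt(W)
sqrt(W) = sqrt(390) = 19.74842
t = 1.89 * 19.74842 = 37.3245 s


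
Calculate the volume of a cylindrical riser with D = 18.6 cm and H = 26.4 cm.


Formula: V = pi * (D/2)^2 * H  (cylinder volume)
Radius = D/2 = 18.6/2 = 9.3 cm
V = pi * 9.3^2 * 26.4 = 7173.3116 cm^3

Final answer: 7173.3116 cm^3


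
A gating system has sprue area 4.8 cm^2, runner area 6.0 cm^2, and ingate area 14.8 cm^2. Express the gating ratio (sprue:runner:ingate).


Sprue:Runner:Ingate = 1 : 6.0/4.8 : 14.8/4.8 = 1:1.25:3.08


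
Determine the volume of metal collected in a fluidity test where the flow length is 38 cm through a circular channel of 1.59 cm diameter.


Formula: V = pi * (d/2)^2 * L  (cylinder volume)
Radius = 1.59/2 = 0.795 cm
V = pi * 0.795^2 * 38 = 75.4515 cm^3

75.4515 cm^3


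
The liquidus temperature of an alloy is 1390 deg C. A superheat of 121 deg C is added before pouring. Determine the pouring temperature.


Formula: T_pour = T_melt + Superheat
T_pour = 1390 + 121 = 1511 deg C

Final answer: 1511 deg C


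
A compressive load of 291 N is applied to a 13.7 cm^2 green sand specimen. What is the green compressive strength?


Formula: Compressive Strength = Force / Area
Strength = 291 N / 13.7 cm^2 = 21.2409 N/cm^2

Final answer: 21.2409 N/cm^2


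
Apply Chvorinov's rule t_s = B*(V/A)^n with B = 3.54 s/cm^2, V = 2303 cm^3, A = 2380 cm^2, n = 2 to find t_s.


Formula: t_s = B * (V/A)^n  (Chvorinov's rule, n=2)
Modulus M = V/A = 2303/2380 = 0.967647 cm
M^2 = 0.967647^2 = 0.936341 cm^2
t_s = 3.54 * 0.936341 = 3.3146 s

Answer: 3.3146 s


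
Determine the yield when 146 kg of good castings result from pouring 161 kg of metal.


Formula: Casting Yield = (W_good / W_total) * 100
Yield = (146 kg / 161 kg) * 100 = 90.6832%

Answer: 90.6832%


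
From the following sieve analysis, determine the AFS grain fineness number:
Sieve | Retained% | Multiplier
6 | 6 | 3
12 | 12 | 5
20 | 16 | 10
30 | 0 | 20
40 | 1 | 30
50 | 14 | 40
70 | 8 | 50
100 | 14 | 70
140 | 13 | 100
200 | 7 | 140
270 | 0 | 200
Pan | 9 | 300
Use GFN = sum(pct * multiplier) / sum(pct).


Formula: GFN = sum(pct * multiplier) / sum(pct)
sum(pct * multiplier) = 7188
sum(pct) = 100
GFN = 7188 / 100 = 71.88


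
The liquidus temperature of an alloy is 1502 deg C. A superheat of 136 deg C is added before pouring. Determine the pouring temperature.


Formula: T_pour = T_melt + Superheat
T_pour = 1502 + 136 = 1638 deg C

Final answer: 1638 deg C


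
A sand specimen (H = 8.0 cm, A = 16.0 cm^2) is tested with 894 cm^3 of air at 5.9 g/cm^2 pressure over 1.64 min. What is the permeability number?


Formula: Permeability Number P = (V * H) / (p * A * t)
Numerator: V * H = 894 * 8.0 = 7152.0
Denominator: p * A * t = 5.9 * 16.0 * 1.64 = 154.816
P = 7152.0 / 154.816 = 46.1968

Answer: 46.1968


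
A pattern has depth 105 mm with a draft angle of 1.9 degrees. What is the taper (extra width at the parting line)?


Formula: taper = depth * tan(draft_angle)
tan(1.9 deg) = 0.0331734
taper = 105 mm * 0.0331734 = 3.4832 mm

Answer: 3.4832 mm
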